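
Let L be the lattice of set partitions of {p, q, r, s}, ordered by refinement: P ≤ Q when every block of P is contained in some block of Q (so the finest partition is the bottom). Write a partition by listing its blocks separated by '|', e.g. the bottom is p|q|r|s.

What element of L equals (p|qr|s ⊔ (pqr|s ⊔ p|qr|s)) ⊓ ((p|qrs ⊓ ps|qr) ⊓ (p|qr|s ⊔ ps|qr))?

p|qr|s

pqr|s ∨ p|qr|s = pqr|s
p|qr|s ∨ pqr|s = pqr|s
p|qrs ∧ ps|qr = p|qr|s
p|qr|s ∨ ps|qr = ps|qr
p|qr|s ∧ ps|qr = p|qr|s
pqr|s ∧ p|qr|s = p|qr|s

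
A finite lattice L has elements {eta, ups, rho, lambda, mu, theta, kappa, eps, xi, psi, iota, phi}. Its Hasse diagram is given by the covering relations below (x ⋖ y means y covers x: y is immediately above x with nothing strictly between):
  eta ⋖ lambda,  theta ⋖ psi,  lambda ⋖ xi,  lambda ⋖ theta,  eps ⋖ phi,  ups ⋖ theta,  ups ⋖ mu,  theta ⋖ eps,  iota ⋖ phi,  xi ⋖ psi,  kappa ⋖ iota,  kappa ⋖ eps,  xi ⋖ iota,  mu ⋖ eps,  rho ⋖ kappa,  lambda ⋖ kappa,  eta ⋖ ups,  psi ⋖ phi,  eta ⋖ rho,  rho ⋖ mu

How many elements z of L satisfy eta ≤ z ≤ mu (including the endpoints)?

The interval [eta, mu] = {eta, mu, rho, ups}, which has 4 elements.

4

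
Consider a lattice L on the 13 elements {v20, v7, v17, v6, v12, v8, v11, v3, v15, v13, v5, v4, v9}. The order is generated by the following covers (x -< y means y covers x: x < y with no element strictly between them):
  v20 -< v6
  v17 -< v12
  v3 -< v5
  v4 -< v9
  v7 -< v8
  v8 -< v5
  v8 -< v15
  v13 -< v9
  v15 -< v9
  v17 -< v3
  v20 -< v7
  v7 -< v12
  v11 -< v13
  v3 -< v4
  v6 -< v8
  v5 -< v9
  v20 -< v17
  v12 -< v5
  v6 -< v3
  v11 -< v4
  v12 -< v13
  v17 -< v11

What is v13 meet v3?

Common lower bounds of {v13, v3}: v17, v20.
The greatest among these is v17.

v17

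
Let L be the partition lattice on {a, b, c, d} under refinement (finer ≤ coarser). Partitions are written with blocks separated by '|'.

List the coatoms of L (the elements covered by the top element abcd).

The coatoms are exactly the elements covered by abcd: abc|d, abd|c, ab|cd, acd|b, ac|bd, ad|bc, a|bcd.

abc|d, abd|c, ab|cd, acd|b, ac|bd, ad|bc, a|bcd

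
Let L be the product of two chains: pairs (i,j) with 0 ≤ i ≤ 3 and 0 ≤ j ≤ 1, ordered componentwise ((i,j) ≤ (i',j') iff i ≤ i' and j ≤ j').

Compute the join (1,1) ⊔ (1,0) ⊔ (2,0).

(2,1)

In a product of chains, the join is componentwise max, giving (2,1).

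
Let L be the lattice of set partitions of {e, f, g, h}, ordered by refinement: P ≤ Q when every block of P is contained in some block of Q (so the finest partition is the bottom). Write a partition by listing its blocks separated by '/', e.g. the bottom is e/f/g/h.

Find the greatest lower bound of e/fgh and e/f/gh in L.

The meet (common refinement) of e/fgh and e/f/gh intersects blocks pairwise, giving e/f/gh.

e/f/gh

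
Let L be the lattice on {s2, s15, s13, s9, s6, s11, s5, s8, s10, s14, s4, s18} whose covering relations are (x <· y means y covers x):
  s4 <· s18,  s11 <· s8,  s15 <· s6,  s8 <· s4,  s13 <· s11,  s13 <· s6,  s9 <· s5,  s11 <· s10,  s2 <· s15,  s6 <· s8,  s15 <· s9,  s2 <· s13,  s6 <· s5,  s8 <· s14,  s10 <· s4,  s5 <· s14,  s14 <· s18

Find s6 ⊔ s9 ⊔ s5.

Common upper bounds of {s6, s9, s5}: s14, s18, s5.
The least among these is s5.

s5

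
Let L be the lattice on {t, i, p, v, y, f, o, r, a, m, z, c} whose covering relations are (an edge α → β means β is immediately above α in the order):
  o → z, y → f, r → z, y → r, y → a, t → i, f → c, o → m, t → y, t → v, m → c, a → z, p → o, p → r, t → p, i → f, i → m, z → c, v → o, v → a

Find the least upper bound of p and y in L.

r

Common upper bounds of {p, y}: c, r, z.
The least among these is r.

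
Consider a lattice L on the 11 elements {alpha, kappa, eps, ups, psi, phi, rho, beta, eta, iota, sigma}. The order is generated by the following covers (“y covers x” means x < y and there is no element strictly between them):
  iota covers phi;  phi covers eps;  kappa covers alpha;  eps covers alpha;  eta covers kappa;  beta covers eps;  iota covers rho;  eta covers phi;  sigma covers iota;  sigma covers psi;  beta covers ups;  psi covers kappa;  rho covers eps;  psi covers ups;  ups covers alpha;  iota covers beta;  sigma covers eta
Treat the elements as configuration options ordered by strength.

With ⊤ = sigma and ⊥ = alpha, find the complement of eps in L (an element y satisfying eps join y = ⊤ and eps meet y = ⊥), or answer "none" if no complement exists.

psi

Need y with eps ∨ y = sigma and eps ∧ y = alpha.
Checking each element gives: psi.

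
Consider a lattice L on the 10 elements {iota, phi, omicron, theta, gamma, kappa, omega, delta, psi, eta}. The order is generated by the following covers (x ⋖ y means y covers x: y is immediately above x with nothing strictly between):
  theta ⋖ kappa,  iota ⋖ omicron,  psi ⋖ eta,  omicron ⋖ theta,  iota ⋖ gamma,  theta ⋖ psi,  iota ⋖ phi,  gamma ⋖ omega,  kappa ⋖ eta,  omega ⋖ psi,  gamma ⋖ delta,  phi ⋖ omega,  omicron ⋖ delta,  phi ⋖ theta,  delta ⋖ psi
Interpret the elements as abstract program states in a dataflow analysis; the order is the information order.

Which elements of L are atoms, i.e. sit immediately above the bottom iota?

gamma, omicron, phi

The atoms are exactly the elements that cover iota: gamma, omicron, phi.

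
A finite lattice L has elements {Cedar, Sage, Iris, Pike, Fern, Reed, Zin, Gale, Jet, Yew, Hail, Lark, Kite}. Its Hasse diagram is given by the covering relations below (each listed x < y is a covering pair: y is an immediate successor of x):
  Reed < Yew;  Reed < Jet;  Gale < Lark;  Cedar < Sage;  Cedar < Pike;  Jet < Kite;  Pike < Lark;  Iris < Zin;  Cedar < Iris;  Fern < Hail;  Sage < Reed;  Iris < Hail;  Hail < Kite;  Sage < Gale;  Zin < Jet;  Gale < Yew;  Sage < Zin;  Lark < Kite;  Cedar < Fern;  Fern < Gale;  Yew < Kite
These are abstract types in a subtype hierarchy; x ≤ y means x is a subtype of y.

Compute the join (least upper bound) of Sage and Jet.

Jet

Common upper bounds of {Sage, Jet}: Jet, Kite.
The least among these is Jet.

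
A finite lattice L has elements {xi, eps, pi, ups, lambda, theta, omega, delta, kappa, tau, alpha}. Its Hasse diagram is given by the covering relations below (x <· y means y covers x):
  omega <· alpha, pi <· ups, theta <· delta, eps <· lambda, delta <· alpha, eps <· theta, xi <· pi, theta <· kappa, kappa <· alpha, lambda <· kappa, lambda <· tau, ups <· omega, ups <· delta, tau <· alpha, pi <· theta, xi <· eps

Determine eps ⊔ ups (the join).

delta

Common upper bounds of {eps, ups}: alpha, delta.
The least among these is delta.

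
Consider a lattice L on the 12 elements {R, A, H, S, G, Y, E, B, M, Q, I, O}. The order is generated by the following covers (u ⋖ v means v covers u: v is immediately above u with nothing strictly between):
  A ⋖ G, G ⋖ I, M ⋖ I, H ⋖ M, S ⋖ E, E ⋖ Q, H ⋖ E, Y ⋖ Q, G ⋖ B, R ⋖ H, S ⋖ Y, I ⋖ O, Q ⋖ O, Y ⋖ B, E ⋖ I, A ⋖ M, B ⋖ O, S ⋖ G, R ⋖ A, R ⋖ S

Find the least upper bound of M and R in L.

M

Common upper bounds of {M, R}: I, M, O.
The least among these is M.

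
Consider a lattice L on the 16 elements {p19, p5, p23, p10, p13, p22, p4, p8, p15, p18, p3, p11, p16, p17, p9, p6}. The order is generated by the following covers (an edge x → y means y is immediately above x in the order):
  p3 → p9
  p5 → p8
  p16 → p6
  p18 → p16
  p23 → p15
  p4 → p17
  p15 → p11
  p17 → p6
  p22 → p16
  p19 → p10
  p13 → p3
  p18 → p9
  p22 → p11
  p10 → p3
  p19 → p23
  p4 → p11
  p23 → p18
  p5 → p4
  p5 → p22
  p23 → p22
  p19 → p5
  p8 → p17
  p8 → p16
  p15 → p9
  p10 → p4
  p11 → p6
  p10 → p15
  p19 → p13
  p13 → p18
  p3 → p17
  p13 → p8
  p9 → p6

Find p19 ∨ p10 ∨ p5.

Common upper bounds of {p19, p10, p5}: p11, p17, p4, p6.
The least among these is p4.

p4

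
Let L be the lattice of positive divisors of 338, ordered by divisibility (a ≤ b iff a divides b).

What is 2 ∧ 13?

In the divisibility order, the meet is the greatest common divisor: gcd(2, 13) = 1.

1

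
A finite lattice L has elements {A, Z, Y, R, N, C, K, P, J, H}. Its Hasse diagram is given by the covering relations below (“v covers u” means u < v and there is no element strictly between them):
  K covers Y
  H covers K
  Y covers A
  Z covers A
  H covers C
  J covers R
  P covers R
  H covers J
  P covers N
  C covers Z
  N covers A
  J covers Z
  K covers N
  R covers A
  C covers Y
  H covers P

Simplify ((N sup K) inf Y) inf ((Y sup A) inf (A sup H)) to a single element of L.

Y

N ∨ K = K
K ∧ Y = Y
Y ∨ A = Y
A ∨ H = H
Y ∧ H = Y
Y ∧ Y = Y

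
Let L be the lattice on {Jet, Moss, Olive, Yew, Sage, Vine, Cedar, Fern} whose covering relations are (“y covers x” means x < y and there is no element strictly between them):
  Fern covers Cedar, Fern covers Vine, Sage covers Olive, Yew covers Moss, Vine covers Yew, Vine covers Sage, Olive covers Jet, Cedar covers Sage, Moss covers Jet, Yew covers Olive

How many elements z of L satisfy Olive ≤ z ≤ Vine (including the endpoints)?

The interval [Olive, Vine] = {Olive, Sage, Vine, Yew}, which has 4 elements.

4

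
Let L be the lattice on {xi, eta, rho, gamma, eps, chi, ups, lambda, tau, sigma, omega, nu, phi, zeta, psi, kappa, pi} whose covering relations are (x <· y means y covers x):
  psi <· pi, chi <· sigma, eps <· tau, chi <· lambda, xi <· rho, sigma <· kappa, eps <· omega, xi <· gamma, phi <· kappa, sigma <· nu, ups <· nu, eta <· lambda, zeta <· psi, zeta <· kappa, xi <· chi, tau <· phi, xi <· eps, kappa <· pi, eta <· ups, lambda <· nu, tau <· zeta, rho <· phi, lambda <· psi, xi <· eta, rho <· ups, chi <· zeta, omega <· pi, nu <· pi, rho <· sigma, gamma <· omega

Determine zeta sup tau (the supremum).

Common upper bounds of {zeta, tau}: kappa, pi, psi, zeta.
The least among these is zeta.

zeta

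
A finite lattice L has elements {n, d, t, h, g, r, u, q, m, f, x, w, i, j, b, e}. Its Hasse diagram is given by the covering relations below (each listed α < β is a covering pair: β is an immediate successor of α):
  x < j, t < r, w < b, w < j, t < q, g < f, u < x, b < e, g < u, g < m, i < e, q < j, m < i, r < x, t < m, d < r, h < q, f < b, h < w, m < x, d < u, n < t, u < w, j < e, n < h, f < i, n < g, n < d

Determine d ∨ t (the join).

Common upper bounds of {d, t}: e, j, r, x.
The least among these is r.

r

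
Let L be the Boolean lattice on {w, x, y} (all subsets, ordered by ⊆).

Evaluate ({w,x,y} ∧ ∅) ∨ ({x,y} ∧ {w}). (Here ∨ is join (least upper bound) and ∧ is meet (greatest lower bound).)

{w,x,y} ∧ ∅ = ∅
{x,y} ∧ {w} = ∅
∅ ∨ ∅ = ∅

∅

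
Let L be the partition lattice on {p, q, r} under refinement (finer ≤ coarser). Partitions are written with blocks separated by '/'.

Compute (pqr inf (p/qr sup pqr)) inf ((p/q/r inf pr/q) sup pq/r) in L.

pq/r

p/qr ∨ pqr = pqr
pqr ∧ pqr = pqr
p/q/r ∧ pr/q = p/q/r
p/q/r ∨ pq/r = pq/r
pqr ∧ pq/r = pq/r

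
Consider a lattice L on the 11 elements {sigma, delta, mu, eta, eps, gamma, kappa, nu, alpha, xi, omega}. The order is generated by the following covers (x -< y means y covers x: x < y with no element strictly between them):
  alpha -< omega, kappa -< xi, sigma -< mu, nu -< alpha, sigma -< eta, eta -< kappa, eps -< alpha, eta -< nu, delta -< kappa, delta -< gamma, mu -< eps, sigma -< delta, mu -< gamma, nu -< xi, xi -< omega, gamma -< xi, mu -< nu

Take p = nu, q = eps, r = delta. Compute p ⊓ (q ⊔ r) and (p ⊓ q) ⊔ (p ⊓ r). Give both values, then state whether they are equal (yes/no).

nu; mu; no

q ⊔ r = omega, so p ⊓ (q ⊔ r) = nu ⊓ omega = nu.
p ⊓ q = mu and p ⊓ r = sigma, so (p ⊓ q) ⊔ (p ⊓ r) = mu ⊔ sigma = mu.
Equal: no.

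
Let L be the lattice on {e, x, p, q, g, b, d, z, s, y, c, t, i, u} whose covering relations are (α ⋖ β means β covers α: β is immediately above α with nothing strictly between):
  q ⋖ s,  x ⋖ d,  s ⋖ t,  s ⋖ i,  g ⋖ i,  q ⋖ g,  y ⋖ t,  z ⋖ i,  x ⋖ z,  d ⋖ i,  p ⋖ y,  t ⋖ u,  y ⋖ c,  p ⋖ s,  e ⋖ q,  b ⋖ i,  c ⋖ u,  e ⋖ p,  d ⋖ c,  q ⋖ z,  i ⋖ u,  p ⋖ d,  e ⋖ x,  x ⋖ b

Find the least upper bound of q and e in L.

q

Common upper bounds of {q, e}: g, i, q, s, t, u, z.
The least among these is q.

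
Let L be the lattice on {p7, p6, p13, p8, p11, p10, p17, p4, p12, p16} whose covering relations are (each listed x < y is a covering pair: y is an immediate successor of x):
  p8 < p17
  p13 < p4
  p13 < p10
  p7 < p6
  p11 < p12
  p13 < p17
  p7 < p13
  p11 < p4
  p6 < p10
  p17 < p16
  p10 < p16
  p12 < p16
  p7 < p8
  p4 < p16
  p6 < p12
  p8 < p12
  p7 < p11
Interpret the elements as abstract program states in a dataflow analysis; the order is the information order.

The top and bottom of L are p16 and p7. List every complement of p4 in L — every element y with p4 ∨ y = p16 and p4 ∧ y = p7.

Need y with p4 ∨ y = p16 and p4 ∧ y = p7.
Checking each element gives: p6, p8.

p6, p8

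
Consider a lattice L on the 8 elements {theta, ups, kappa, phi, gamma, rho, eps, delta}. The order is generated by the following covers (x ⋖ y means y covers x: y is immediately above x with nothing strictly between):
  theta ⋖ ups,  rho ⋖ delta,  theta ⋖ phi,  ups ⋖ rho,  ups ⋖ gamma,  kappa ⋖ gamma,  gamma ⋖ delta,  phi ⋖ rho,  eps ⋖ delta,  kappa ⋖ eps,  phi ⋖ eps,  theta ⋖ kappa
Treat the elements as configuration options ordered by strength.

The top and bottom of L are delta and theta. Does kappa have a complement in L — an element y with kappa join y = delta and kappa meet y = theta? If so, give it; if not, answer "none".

rho

Need y with kappa ∨ y = delta and kappa ∧ y = theta.
Checking each element gives: rho.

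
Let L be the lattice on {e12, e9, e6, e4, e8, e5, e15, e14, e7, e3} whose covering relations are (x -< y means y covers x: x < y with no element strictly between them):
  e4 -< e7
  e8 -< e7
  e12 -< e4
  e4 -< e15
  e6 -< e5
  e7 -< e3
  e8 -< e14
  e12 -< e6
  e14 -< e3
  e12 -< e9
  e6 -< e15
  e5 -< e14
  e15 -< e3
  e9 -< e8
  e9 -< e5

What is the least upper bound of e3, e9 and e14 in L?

Common upper bounds of {e3, e9, e14}: e3.
The least among these is e3.

e3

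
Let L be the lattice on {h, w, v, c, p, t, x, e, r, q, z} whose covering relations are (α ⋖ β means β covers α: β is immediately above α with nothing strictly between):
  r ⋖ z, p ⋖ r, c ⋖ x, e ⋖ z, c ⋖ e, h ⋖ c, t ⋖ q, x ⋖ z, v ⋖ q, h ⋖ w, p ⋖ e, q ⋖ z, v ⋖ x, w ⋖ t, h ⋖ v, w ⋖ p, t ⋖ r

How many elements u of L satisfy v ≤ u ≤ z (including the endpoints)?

4

The interval [v, z] = {q, v, x, z}, which has 4 elements.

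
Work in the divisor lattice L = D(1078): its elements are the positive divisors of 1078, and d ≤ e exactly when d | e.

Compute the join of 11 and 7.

77

Common upper bounds of {11, 7}: 1078, 154, 539, 77.
The least among these is 77.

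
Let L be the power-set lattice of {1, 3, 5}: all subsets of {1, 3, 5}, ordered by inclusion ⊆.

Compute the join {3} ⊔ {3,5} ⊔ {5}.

{3,5}

Common upper bounds of {{3}, {3,5}, {5}}: {1,3,5}, {3,5}.
The least among these is {3,5}.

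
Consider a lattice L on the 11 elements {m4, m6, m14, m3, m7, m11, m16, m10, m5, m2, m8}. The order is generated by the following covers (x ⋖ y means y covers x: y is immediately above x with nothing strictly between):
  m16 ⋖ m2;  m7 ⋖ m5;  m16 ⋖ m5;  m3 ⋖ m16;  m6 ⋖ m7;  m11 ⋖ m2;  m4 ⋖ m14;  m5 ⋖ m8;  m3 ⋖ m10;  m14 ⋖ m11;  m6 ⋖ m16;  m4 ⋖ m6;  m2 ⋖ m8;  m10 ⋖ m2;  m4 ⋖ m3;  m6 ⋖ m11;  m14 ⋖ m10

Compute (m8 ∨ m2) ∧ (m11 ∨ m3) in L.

m2

m8 ∨ m2 = m8
m11 ∨ m3 = m2
m8 ∧ m2 = m2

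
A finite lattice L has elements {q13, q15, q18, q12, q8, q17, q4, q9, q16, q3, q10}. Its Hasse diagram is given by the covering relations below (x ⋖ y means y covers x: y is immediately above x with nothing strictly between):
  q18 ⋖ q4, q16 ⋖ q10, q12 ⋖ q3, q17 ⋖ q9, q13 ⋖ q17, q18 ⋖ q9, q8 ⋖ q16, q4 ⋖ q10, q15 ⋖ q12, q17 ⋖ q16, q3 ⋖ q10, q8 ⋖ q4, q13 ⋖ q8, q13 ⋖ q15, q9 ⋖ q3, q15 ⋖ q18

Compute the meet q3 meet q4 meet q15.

Common lower bounds of {q3, q4, q15}: q13, q15.
The greatest among these is q15.

q15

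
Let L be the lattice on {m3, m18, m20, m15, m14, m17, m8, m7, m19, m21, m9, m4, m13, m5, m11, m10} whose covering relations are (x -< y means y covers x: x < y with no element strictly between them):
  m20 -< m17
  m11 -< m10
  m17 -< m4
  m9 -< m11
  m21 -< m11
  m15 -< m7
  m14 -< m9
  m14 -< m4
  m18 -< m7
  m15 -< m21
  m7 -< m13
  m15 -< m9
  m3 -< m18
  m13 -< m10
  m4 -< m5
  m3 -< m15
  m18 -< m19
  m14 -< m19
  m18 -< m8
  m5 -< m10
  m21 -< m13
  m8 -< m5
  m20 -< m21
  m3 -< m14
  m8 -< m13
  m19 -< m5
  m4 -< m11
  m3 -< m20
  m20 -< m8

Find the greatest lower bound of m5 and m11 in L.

Common lower bounds of {m5, m11}: m14, m17, m20, m3, m4.
The greatest among these is m4.

m4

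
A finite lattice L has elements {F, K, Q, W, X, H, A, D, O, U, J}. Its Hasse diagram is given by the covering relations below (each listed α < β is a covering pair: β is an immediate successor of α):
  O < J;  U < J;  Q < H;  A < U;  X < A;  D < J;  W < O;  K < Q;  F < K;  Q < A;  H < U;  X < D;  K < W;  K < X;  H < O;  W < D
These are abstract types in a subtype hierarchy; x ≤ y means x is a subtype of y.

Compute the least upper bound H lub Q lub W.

Common upper bounds of {H, Q, W}: J, O.
The least among these is O.

O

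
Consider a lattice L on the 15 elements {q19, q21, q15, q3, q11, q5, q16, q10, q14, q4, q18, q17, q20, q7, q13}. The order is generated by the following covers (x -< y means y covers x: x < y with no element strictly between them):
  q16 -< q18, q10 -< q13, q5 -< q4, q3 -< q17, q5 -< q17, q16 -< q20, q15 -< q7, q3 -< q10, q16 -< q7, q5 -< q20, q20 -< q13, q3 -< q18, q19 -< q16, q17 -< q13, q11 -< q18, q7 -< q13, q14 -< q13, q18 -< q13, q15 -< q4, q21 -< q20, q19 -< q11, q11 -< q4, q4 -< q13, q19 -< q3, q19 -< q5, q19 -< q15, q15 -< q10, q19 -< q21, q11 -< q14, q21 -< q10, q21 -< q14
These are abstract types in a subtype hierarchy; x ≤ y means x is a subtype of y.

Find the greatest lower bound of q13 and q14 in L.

q14

Common lower bounds of {q13, q14}: q11, q14, q19, q21.
The greatest among these is q14.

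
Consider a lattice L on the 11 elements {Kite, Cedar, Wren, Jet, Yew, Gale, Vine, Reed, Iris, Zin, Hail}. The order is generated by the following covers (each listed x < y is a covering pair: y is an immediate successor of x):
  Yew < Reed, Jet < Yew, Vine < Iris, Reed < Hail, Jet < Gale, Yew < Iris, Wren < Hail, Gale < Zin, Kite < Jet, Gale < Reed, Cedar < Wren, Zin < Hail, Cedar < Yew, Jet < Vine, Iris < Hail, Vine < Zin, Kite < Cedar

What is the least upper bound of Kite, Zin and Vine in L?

Zin

Common upper bounds of {Kite, Zin, Vine}: Hail, Zin.
The least among these is Zin.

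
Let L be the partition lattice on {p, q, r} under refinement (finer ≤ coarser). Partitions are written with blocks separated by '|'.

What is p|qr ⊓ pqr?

The meet (common refinement) of p|qr and pqr intersects blocks pairwise, giving p|qr.

p|qr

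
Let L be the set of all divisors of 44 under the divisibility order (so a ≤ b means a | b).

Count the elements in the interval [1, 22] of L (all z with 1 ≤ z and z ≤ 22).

The interval [1, 22] = {1, 11, 2, 22}, which has 4 elements.

4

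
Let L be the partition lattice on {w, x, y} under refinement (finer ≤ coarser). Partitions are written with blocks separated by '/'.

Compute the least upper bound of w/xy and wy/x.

wxy

Common upper bounds of {w/xy, wy/x}: wxy.
The least among these is wxy.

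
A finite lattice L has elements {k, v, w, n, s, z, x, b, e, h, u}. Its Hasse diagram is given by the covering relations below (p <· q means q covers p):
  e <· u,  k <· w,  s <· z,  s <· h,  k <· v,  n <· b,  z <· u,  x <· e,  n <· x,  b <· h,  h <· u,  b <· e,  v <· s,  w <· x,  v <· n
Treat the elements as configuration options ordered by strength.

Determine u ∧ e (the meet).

e

Common lower bounds of {u, e}: b, e, k, n, v, w, x.
The greatest among these is e.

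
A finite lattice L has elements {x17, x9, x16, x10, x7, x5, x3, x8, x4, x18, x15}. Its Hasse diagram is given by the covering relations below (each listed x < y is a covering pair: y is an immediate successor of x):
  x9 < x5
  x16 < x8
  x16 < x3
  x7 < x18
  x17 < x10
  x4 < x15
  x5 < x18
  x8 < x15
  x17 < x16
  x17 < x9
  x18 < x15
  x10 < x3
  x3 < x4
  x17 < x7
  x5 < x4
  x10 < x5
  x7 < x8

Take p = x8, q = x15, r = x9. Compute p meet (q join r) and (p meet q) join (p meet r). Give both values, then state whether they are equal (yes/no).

q join r = x15, so p meet (q join r) = x8 meet x15 = x8.
p meet q = x8 and p meet r = x17, so (p meet q) join (p meet r) = x8 join x17 = x8.
Equal: yes.

x8; x8; yes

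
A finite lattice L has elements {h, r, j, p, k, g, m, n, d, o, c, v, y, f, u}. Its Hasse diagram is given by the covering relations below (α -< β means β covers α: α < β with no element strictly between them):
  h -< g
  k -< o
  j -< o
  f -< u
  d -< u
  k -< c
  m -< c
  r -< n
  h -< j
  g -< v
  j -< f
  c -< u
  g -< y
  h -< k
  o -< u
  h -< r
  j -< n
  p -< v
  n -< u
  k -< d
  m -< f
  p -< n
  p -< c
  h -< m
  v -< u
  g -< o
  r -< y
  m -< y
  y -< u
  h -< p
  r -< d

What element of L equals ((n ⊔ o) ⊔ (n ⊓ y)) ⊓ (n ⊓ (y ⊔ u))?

n

n ∨ o = u
n ∧ y = r
u ∨ r = u
y ∨ u = u
n ∧ u = n
u ∧ n = n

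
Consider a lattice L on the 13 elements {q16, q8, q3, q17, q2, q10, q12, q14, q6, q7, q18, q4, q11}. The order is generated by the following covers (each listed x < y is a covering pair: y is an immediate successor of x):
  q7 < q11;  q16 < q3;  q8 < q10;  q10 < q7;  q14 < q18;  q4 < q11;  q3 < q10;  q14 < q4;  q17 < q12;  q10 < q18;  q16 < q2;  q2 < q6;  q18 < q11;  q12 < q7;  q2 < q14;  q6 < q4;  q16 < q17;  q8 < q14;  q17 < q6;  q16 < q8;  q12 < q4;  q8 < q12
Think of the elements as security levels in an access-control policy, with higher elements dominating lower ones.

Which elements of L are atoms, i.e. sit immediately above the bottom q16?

q17, q2, q3, q8

The atoms are exactly the elements that cover q16: q17, q2, q3, q8.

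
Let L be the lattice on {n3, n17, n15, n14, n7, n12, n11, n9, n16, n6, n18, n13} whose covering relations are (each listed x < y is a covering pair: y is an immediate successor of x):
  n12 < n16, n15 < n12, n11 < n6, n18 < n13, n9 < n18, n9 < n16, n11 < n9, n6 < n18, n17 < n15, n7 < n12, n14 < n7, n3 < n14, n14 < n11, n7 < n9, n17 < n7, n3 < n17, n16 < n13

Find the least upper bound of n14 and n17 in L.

n7

Common upper bounds of {n14, n17}: n12, n13, n16, n18, n7, n9.
The least among these is n7.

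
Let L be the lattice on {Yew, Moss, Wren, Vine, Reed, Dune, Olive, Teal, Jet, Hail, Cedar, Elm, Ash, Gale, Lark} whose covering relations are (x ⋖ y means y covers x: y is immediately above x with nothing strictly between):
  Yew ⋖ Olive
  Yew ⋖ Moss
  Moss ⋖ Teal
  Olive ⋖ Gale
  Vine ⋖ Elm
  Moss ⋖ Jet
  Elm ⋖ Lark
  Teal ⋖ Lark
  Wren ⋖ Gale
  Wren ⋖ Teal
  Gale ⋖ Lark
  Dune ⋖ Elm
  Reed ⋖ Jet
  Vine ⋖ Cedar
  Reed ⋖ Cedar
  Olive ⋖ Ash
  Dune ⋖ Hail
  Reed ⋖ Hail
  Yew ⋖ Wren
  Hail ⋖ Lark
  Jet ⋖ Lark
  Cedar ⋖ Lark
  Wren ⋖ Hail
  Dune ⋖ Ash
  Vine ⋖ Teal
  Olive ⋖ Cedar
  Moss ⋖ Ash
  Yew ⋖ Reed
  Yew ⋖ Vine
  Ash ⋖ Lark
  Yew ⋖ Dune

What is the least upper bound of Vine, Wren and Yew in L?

Common upper bounds of {Vine, Wren, Yew}: Lark, Teal.
The least among these is Teal.

Teal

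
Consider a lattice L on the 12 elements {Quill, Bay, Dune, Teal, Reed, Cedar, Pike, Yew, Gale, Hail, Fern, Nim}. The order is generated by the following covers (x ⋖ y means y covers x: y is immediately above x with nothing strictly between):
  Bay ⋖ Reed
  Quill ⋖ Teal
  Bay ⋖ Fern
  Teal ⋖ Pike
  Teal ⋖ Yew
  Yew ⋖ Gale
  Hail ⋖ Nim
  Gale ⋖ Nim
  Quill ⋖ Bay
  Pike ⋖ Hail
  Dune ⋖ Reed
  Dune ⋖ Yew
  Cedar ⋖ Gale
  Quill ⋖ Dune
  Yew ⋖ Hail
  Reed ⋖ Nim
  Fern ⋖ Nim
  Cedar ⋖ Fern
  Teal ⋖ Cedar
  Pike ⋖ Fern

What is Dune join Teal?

Common upper bounds of {Dune, Teal}: Gale, Hail, Nim, Yew.
The least among these is Yew.

Yew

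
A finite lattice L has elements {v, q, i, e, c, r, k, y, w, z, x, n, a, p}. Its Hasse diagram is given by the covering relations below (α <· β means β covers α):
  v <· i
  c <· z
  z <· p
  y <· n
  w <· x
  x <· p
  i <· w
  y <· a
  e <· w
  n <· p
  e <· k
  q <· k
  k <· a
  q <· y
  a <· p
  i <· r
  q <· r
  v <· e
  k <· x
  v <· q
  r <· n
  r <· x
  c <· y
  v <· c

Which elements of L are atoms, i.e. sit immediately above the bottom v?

c, e, i, q

The atoms are exactly the elements that cover v: c, e, i, q.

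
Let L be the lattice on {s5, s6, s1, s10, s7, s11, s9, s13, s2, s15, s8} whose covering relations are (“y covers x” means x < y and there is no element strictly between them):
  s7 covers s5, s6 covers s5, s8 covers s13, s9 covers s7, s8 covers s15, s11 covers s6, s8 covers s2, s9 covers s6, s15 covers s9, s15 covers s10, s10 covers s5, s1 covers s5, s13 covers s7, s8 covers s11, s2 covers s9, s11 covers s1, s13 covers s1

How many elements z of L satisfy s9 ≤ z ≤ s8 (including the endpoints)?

4

The interval [s9, s8] = {s15, s2, s8, s9}, which has 4 elements.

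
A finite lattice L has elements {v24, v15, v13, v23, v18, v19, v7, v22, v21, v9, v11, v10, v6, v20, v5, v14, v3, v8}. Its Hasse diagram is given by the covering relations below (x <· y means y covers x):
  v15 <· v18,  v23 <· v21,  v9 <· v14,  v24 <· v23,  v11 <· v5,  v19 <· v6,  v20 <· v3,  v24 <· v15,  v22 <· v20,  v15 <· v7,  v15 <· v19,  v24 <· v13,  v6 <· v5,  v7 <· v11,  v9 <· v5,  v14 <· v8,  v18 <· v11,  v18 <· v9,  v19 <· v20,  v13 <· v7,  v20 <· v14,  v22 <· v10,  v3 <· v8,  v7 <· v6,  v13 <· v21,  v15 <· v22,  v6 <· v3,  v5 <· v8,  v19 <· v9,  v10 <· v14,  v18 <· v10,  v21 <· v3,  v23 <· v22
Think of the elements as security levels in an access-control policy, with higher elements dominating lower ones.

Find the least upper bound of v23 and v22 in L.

v22

Common upper bounds of {v23, v22}: v10, v14, v20, v22, v3, v8.
The least among these is v22.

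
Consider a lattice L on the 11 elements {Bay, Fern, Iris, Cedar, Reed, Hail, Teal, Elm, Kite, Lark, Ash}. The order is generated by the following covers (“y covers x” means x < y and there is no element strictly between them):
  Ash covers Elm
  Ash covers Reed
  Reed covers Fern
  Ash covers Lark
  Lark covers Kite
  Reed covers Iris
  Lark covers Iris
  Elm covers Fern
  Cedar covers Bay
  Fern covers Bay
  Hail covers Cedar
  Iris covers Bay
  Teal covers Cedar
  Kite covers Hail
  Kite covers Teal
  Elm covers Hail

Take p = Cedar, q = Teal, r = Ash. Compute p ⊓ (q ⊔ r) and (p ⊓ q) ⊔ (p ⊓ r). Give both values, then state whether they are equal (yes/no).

q ⊔ r = Ash, so p ⊓ (q ⊔ r) = Cedar ⊓ Ash = Cedar.
p ⊓ q = Cedar and p ⊓ r = Cedar, so (p ⊓ q) ⊔ (p ⊓ r) = Cedar ⊔ Cedar = Cedar.
Equal: yes.

Cedar; Cedar; yes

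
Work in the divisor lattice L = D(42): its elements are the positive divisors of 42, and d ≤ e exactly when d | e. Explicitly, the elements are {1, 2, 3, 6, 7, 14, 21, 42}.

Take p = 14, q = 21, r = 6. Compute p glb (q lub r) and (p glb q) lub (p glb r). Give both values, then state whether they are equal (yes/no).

q lub r = 42, so p glb (q lub r) = 14 glb 42 = 14.
p glb q = 7 and p glb r = 2, so (p glb q) lub (p glb r) = 7 lub 2 = 14.
Equal: yes.

14; 14; yes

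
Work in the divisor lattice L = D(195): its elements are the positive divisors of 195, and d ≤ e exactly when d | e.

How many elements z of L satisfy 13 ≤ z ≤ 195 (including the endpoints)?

The interval [13, 195] = {13, 195, 39, 65}, which has 4 elements.

4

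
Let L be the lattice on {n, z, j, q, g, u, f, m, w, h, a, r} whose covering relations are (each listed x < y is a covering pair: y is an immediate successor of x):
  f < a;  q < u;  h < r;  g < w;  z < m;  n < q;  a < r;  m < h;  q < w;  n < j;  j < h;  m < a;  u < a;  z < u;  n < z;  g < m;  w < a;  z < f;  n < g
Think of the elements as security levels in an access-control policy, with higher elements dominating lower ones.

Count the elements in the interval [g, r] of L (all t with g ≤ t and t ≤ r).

6

The interval [g, r] = {a, g, h, m, r, w}, which has 6 elements.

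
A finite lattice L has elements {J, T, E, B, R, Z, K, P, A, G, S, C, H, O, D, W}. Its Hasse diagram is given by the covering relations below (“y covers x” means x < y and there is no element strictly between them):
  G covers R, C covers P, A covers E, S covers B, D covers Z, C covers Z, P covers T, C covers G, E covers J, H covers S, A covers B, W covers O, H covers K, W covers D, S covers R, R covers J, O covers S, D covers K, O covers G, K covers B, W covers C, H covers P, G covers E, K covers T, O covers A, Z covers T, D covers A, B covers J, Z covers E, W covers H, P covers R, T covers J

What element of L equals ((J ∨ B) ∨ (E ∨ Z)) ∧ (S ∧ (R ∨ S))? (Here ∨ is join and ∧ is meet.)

B

J ∨ B = B
E ∨ Z = Z
B ∨ Z = D
R ∨ S = S
S ∧ S = S
D ∧ S = B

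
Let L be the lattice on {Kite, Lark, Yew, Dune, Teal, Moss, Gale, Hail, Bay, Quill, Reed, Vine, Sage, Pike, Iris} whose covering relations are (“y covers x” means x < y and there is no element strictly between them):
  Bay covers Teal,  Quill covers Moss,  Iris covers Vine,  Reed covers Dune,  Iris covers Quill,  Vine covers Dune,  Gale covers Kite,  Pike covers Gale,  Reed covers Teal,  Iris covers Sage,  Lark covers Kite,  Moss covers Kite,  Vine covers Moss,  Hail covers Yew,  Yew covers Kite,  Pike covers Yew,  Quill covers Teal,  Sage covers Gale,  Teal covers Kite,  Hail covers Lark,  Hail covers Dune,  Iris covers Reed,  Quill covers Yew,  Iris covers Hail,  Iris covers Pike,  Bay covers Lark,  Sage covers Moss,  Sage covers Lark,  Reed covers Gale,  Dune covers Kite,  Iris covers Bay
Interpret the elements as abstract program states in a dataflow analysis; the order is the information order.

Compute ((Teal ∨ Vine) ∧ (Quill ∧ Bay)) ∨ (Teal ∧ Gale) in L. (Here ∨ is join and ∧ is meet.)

Teal

Teal ∨ Vine = Iris
Quill ∧ Bay = Teal
Iris ∧ Teal = Teal
Teal ∧ Gale = Kite
Teal ∨ Kite = Teal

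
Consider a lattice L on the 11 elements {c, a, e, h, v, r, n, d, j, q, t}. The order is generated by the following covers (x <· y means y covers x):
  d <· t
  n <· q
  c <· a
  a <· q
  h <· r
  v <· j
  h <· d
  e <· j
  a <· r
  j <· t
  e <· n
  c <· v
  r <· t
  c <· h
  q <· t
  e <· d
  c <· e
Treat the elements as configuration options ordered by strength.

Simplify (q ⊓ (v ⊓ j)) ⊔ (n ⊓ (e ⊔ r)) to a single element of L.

n

v ∧ j = v
q ∧ v = c
e ∨ r = t
n ∧ t = n
c ∨ n = n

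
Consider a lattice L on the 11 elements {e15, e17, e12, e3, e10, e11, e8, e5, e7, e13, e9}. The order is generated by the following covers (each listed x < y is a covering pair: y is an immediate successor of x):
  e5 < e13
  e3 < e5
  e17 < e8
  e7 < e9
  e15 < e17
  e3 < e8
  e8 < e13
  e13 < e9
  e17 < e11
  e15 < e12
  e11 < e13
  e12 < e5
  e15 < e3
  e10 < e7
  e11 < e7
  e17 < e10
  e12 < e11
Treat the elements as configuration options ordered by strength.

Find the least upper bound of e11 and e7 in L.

Common upper bounds of {e11, e7}: e7, e9.
The least among these is e7.

e7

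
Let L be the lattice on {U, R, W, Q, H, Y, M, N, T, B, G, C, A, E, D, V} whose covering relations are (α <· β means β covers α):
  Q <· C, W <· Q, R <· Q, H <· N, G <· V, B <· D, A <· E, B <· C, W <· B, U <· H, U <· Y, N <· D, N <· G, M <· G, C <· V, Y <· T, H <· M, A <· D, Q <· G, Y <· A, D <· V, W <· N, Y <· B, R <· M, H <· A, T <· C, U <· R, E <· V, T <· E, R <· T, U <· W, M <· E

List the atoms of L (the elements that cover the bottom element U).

The atoms are exactly the elements that cover U: H, R, W, Y.

H, R, W, Y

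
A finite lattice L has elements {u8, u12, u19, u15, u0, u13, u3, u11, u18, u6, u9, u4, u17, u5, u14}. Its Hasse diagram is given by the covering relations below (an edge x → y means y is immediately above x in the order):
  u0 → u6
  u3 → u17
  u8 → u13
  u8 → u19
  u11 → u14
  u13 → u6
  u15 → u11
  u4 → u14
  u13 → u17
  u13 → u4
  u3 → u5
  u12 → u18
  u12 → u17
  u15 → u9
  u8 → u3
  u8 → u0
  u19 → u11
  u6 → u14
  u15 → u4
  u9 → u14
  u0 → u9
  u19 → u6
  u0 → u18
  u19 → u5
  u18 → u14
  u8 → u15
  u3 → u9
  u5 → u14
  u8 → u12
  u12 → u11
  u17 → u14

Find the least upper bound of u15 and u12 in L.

u11

Common upper bounds of {u15, u12}: u11, u14.
The least among these is u11.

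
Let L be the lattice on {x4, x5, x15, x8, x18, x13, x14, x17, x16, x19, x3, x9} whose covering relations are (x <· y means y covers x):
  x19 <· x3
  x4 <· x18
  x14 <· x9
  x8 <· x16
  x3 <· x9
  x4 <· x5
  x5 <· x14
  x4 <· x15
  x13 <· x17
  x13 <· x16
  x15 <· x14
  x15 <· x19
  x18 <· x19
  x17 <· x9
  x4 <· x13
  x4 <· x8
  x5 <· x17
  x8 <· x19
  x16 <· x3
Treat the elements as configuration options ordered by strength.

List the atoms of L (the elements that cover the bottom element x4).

x13, x15, x18, x5, x8

The atoms are exactly the elements that cover x4: x13, x15, x18, x5, x8.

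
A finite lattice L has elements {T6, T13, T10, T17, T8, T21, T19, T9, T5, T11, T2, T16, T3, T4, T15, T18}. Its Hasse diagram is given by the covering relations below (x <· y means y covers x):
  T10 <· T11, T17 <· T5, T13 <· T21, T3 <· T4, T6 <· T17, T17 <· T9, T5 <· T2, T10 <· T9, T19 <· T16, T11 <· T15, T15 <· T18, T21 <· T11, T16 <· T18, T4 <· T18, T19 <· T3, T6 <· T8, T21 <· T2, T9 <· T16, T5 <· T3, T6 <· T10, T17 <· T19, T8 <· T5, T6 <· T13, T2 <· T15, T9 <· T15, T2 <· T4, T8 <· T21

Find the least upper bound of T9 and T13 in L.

T15

Common upper bounds of {T9, T13}: T15, T18.
The least among these is T15.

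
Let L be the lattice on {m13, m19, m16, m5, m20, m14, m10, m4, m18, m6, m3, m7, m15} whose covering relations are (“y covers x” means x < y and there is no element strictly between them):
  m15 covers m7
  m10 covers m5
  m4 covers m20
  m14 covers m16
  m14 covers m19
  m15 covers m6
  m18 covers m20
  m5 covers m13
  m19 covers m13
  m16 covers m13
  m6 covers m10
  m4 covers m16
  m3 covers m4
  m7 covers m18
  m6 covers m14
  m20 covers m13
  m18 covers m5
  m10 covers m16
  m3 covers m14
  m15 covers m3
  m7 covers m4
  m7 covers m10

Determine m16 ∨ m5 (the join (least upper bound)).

m10

Common upper bounds of {m16, m5}: m10, m15, m6, m7.
The least among these is m10.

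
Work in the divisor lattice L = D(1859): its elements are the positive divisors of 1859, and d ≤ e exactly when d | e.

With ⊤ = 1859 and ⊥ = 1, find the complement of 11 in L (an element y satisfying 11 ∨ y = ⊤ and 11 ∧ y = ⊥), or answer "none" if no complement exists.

169

Need y with 11 ∨ y = 1859 and 11 ∧ y = 1.
Checking each element gives: 169.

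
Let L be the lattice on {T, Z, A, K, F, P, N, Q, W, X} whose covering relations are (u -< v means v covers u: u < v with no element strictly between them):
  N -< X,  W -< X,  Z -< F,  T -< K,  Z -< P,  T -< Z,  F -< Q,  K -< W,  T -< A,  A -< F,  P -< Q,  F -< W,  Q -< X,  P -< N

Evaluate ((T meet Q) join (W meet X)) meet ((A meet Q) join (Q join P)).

T ∧ Q = T
W ∧ X = W
T ∨ W = W
A ∧ Q = A
Q ∨ P = Q
A ∨ Q = Q
W ∧ Q = F

F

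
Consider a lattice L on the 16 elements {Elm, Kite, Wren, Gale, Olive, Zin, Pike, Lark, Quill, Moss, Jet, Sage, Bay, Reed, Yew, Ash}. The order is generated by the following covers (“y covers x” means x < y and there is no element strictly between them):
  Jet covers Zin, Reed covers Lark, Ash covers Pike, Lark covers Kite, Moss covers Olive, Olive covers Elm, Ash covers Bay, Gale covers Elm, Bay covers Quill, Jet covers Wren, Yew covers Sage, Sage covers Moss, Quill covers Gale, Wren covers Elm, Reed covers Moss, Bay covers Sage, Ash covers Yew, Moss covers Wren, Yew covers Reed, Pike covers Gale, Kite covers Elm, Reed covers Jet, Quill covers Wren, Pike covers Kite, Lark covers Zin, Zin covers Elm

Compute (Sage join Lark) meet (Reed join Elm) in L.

Reed

Sage ∨ Lark = Yew
Reed ∨ Elm = Reed
Yew ∧ Reed = Reed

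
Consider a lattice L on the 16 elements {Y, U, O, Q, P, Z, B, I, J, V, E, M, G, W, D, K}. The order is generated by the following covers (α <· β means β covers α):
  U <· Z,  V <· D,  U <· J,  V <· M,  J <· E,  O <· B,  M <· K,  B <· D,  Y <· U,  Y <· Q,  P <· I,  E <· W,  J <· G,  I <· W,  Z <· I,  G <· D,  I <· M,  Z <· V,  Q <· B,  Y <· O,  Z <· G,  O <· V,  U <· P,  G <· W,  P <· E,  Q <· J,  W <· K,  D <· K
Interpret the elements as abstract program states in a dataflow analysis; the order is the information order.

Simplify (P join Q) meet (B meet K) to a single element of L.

Q

P ∨ Q = E
B ∧ K = B
E ∧ B = Q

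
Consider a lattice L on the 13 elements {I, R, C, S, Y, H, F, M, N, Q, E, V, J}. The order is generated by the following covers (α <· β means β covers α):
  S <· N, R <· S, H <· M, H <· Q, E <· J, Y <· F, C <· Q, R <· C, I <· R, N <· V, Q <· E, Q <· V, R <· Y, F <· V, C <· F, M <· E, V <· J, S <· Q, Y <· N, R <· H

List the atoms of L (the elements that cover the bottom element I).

The atoms are exactly the elements that cover I: R.

R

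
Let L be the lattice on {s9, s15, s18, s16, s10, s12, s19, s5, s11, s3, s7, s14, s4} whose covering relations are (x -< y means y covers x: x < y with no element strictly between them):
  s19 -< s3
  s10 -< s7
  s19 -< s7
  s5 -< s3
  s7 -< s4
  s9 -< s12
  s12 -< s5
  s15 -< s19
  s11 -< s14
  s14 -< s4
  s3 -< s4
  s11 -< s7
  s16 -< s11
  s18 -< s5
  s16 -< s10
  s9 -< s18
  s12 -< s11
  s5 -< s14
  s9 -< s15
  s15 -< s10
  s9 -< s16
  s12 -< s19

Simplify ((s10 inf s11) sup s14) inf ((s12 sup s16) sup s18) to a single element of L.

s14

s10 ∧ s11 = s16
s16 ∨ s14 = s14
s12 ∨ s16 = s11
s11 ∨ s18 = s14
s14 ∧ s14 = s14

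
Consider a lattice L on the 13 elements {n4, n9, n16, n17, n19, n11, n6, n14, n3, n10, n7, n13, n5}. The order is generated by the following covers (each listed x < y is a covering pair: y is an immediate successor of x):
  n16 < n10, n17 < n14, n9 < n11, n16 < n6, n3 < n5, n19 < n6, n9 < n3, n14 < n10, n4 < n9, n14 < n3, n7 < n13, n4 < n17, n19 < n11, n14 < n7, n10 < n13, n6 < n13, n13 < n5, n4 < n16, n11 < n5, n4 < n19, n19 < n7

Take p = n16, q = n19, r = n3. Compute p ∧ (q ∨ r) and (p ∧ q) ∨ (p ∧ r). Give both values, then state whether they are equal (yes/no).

n16; n4; no

q ∨ r = n5, so p ∧ (q ∨ r) = n16 ∧ n5 = n16.
p ∧ q = n4 and p ∧ r = n4, so (p ∧ q) ∨ (p ∧ r) = n4 ∨ n4 = n4.
Equal: no.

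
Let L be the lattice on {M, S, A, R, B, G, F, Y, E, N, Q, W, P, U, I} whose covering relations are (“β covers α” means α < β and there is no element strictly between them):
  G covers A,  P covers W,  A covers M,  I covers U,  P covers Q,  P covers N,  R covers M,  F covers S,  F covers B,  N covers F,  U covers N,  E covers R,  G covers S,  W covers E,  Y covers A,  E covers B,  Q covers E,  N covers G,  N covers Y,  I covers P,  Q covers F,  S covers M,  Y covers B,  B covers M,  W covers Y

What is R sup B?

Common upper bounds of {R, B}: E, I, P, Q, W.
The least among these is E.

E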